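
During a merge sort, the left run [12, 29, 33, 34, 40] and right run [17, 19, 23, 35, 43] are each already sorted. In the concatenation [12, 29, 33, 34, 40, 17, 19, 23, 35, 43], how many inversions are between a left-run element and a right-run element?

13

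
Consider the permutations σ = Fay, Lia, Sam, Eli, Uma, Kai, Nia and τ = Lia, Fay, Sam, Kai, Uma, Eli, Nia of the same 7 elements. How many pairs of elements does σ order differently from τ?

4 discordant pairs

Assign each item its position (1..7) in the first ordering, then rewrite the second ordering as that position sequence:
positions: Fay→1, Lia→2, Sam→3, Eli→4, Uma→5, Kai→6, Nia→7
second ordering as positions: [2, 1, 3, 6, 5, 4, 7]
Discordant pairs = inversions in this position sequence.
2: 1 → 1
1: 0
3: 0
6: 5, 4 → 2
5: 4 → 1
4: 0
7: 0
Total: 1 + 0 + 0 + 2 + 1 + 0 + 0 = 4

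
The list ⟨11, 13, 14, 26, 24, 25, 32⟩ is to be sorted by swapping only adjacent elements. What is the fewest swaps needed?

Each adjacent swap fixes exactly one inversion, so the minimum swap count equals the number of inversions.
Count inversions — for each element, later elements that are smaller:
11: none → 0
13: none → 0
14: none → 0
26: 24, 25 → 2
24: none → 0
25: none → 0
32: none → 0
Total inversions: 0 + 0 + 0 + 2 + 0 + 0 + 0 = 2

2 swaps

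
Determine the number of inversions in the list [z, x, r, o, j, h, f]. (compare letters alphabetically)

Count, for each position, how many later elements it exceeds:
z → x, r, o, j, h, f → 6
x → r, o, j, h, f → 5
r → o, j, h, f → 4
o → j, h, f → 3
j → h, f → 2
h → f → 1
f → none → 0
Sum: 6 + 5 + 4 + 3 + 2 + 1 + 0 = 21

21 out-of-order pairs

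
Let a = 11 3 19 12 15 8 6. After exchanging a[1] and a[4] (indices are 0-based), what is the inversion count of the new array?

Positions 1 and 4 hold 3 and 15; after swapping, the array is [11, 15, 19, 12, 3, 8, 6].
For each element, count later entries that are smaller:
11: 3
15: 4
19: 4
12: 3
3: 0
8: 1
6: 0
Sum: 3 + 4 + 4 + 3 + 0 + 1 + 0 = 15

15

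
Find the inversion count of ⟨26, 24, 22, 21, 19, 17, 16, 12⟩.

28

Count, for each position, how many later elements it exceeds:
26 → 24, 22, 21, 19, 17, 16, 12 → 7
24 → 22, 21, 19, 17, 16, 12 → 6
22 → 21, 19, 17, 16, 12 → 5
21 → 19, 17, 16, 12 → 4
19 → 17, 16, 12 → 3
17 → 16, 12 → 2
16 → 12 → 1
12 → none → 0
Sum: 7 + 6 + 5 + 4 + 3 + 2 + 1 + 0 = 28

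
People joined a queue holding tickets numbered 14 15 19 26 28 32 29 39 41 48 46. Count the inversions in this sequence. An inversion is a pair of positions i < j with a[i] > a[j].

Sweep left to right; for each value list the smaller values that follow it:
14 → none → 0
15 → none → 0
19 → none → 0
26 → none → 0
28 → none → 0
32 → 29 → 1
29 → none → 0
39 → none → 0
41 → none → 0
48 → 46 → 1
46 → none → 0
Sum: 0 + 0 + 0 + 0 + 0 + 1 + 0 + 0 + 0 + 1 + 0 = 2

2 inversions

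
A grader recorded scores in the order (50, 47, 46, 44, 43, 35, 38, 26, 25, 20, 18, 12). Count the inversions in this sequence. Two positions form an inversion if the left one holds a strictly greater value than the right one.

Sweep left to right; for each value list the smaller values that follow it:
50 → 47, 46, 44, 43, 35, 38, 26, 25, 20, 18, 12 → 11
47 → 46, 44, 43, 35, 38, 26, 25, 20, 18, 12 → 10
46 → 44, 43, 35, 38, 26, 25, 20, 18, 12 → 9
44 → 43, 35, 38, 26, 25, 20, 18, 12 → 8
43 → 35, 38, 26, 25, 20, 18, 12 → 7
35 → 26, 25, 20, 18, 12 → 5
38 → 26, 25, 20, 18, 12 → 5
26 → 25, 20, 18, 12 → 4
25 → 20, 18, 12 → 3
20 → 18, 12 → 2
18 → 12 → 1
12 → none → 0
Sum: 11 + 10 + 9 + 8 + 7 + 5 + 5 + 4 + 3 + 2 + 1 + 0 = 65

65 inversions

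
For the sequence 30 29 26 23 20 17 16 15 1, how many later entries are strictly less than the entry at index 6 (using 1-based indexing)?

The element at index 6 is 17.
Elements after it: 16, 15, 1
Those smaller than 17: 16, 15, 1

3 such elements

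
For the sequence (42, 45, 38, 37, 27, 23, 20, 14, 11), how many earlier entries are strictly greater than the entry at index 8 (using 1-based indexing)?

7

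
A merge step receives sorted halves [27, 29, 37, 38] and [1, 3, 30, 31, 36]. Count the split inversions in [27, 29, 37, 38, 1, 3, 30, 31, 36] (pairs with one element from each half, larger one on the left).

14 cross-inversions

Count, for every r in R, how many entries of L exceed r:
r = 1: 27, 29, 37, 38 → 4
r = 3: 27, 29, 37, 38 → 4
r = 30: 37, 38 → 2
r = 31: 37, 38 → 2
r = 36: 37, 38 → 2
Cross-inversions: 4 + 4 + 2 + 2 + 2 = 14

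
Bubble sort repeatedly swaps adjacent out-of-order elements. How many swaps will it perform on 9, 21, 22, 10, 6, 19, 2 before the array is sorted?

14

Minimum adjacent swaps = number of inversions (each swap of adjacent out-of-order elements removes one inversion and no swap can remove more).
Count inversions — for each element, later elements that are smaller:
9: 6, 2 → 2
21: 10, 6, 19, 2 → 4
22: 10, 6, 19, 2 → 4
10: 6, 2 → 2
6: 2 → 1
19: 2 → 1
2: none → 0
Total inversions: 2 + 4 + 4 + 2 + 1 + 1 + 0 = 14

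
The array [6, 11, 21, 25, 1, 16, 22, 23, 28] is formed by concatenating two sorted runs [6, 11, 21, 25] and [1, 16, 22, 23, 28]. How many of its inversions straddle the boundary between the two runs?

Take each right-half value and tally the left-half values above it:
r = 1: 6, 11, 21, 25 → 4
r = 16: 21, 25 → 2
r = 22: 25 → 1
r = 23: 25 → 1
r = 28: none → 0
Cross-inversions: 4 + 2 + 1 + 1 + 0 = 8

8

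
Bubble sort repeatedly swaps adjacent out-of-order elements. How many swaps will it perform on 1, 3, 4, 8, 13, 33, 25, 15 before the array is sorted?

Minimum adjacent swaps = number of inversions (each swap of adjacent out-of-order elements removes one inversion and no swap can remove more).
Count inversions — for each element, later elements that are smaller:
1: none → 0
3: none → 0
4: none → 0
8: none → 0
13: none → 0
33: 25, 15 → 2
25: 15 → 1
15: none → 0
Total inversions: 0 + 0 + 0 + 0 + 0 + 2 + 1 + 0 = 3

3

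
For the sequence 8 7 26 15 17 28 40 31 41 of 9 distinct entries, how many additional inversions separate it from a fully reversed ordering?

Maximum inversions for 9 distinct elements is C(9, 2) = 9·8/2 = 36.
Current inversions — for each element, count later smaller elements:
8: 1
7: 0
26: 2
15: 0
17: 0
28: 0
40: 1
31: 0
41: 0
Current total: 1 + 0 + 2 + 0 + 0 + 0 + 1 + 0 + 0 = 4
Shortfall: 36 − 4 = 32

32 inversions short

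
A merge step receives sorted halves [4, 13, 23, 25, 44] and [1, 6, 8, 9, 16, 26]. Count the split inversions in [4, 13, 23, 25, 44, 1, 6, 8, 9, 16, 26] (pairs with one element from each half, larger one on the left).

For each element r of the right run, count left-run elements greater than r:
r = 1: 4, 13, 23, 25, 44 → 5
r = 6: 13, 23, 25, 44 → 4
r = 8: 13, 23, 25, 44 → 4
r = 9: 13, 23, 25, 44 → 4
r = 16: 23, 25, 44 → 3
r = 26: 44 → 1
Cross-inversions: 5 + 4 + 4 + 4 + 3 + 1 = 21

21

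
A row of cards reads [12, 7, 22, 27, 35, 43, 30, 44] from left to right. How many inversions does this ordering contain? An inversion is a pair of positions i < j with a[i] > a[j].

3

Element-by-element contributions:
12: 1
7: 0
22: 0
27: 0
35: 1
43: 1
30: 0
44: 0
Sum: 1 + 0 + 0 + 0 + 1 + 1 + 0 + 0 = 3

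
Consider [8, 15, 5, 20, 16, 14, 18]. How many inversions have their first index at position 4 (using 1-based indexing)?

The element at index 4 is 20.
Elements after it: 16, 14, 18
Those smaller than 20: 16, 14, 18

3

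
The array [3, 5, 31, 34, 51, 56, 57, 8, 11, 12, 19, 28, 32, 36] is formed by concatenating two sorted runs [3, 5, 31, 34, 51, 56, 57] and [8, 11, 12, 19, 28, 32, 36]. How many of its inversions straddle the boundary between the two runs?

Split inversions: 32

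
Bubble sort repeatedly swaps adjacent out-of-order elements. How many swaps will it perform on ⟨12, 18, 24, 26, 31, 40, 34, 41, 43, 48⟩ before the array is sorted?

1 swap

The minimum number of adjacent swaps to sort an array equals its inversion count, since every such swap removes exactly one inversion.
Count inversions — for each element, later elements that are smaller:
12: none → 0
18: none → 0
24: none → 0
26: none → 0
31: none → 0
40: 34 → 1
34: none → 0
41: none → 0
43: none → 0
48: none → 0
Total inversions: 0 + 0 + 0 + 0 + 0 + 1 + 0 + 0 + 0 + 0 = 1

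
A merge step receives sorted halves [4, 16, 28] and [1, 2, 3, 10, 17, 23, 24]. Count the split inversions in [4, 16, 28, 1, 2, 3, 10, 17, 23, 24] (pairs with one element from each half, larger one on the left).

Take each right-half value and tally the left-half values above it:
r = 1: 4, 16, 28 → 3
r = 2: 4, 16, 28 → 3
r = 3: 4, 16, 28 → 3
r = 10: 16, 28 → 2
r = 17: 28 → 1
r = 23: 28 → 1
r = 24: 28 → 1
Cross-inversions: 3 + 3 + 3 + 2 + 1 + 1 + 1 = 14

14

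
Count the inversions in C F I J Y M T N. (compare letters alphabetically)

4

Count, for each position, how many later elements it exceeds:
C → none → 0
F → none → 0
I → none → 0
J → none → 0
Y → M, T, N → 3
M → none → 0
T → N → 1
N → none → 0
Sum: 0 + 0 + 0 + 0 + 3 + 0 + 1 + 0 = 4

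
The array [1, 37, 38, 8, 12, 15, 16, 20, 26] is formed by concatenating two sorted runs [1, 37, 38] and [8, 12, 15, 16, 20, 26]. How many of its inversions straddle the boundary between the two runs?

Take each right-half value and tally the left-half values above it:
r = 8: 37, 38 → 2
r = 12: 37, 38 → 2
r = 15: 37, 38 → 2
r = 16: 37, 38 → 2
r = 20: 37, 38 → 2
r = 26: 37, 38 → 2
Cross-inversions: 2 + 2 + 2 + 2 + 2 + 2 = 12

There are 12 split inversions.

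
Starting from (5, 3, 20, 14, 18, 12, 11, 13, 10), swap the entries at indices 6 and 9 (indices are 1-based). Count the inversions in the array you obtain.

Positions 6 and 9 hold 12 and 10; after swapping, the array is [5, 3, 20, 14, 18, 10, 11, 13, 12].
Count, for each position, how many later elements it exceeds:
5 → 3 → 1
3 → none → 0
20 → 14, 18, 10, 11, 13, 12 → 6
14 → 10, 11, 13, 12 → 4
18 → 10, 11, 13, 12 → 4
10 → none → 0
11 → none → 0
13 → 12 → 1
12 → none → 0
Sum: 1 + 0 + 6 + 4 + 4 + 0 + 0 + 1 + 0 = 16

16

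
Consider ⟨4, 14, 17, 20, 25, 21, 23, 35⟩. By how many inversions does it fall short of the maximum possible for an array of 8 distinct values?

Maximum inversions for 8 distinct elements is C(8, 2) = 8·7/2 = 28.
Current inversions — for each element, count later smaller elements:
4: 0
14: 0
17: 0
20: 0
25: 2
21: 0
23: 0
35: 0
Current total: 0 + 0 + 0 + 0 + 2 + 0 + 0 + 0 = 2
Shortfall: 28 − 2 = 26

26 inversions short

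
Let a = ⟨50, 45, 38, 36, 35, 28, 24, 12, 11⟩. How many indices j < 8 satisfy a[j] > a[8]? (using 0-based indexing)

8

The element at index 8 is 11.
Elements before it: 50, 45, 38, 36, 35, 28, 24, 12
Those larger than 11: 50, 45, 38, 36, 35, 28, 24, 12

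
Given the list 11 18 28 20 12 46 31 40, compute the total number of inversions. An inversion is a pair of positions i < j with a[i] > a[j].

Element-by-element contributions:
11: 0
18: 1
28: 2
20: 1
12: 0
46: 2
31: 0
40: 0
Sum: 0 + 1 + 2 + 1 + 0 + 2 + 0 + 0 = 6

6 out-of-order pairs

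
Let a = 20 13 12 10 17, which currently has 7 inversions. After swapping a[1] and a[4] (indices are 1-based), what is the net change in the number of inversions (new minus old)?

Positions 1 and 4 hold 20 and 10; after swapping, the array is [10, 13, 12, 20, 17].
For each element, count later entries that are smaller:
10 → none → 0
13 → 12 → 1
12 → none → 0
20 → 17 → 1
17 → none → 0
Sum: 0 + 1 + 0 + 1 + 0 = 2
Change: 2 − 7 = -5

-5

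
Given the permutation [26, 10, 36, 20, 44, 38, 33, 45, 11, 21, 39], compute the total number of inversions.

Element-by-element contributions:
26: 4
10: 0
36: 4
20: 1
44: 5
38: 3
33: 2
45: 3
11: 0
21: 0
39: 0
Sum: 4 + 0 + 4 + 1 + 5 + 3 + 2 + 3 + 0 + 0 + 0 = 22

22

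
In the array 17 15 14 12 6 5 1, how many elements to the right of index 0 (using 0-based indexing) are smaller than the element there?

6 such elements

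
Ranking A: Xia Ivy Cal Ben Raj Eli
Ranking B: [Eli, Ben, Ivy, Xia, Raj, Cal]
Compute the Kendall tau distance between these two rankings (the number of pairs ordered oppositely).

There are 10 discordant pairs.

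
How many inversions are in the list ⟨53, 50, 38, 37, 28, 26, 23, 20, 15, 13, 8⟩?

Count, for each position, how many later elements it exceeds:
53 → 50, 38, 37, 28, 26, 23, 20, 15, 13, 8 → 10
50 → 38, 37, 28, 26, 23, 20, 15, 13, 8 → 9
38 → 37, 28, 26, 23, 20, 15, 13, 8 → 8
37 → 28, 26, 23, 20, 15, 13, 8 → 7
28 → 26, 23, 20, 15, 13, 8 → 6
26 → 23, 20, 15, 13, 8 → 5
23 → 20, 15, 13, 8 → 4
20 → 15, 13, 8 → 3
15 → 13, 8 → 2
13 → 8 → 1
8 → none → 0
Sum: 10 + 9 + 8 + 7 + 6 + 5 + 4 + 3 + 2 + 1 + 0 = 55

55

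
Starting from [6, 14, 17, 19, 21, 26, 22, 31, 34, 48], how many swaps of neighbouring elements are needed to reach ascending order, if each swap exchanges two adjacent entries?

1

Each adjacent swap fixes exactly one inversion, so the minimum swap count equals the number of inversions.
Count inversions — for each element, later elements that are smaller:
6: none → 0
14: none → 0
17: none → 0
19: none → 0
21: none → 0
26: 22 → 1
22: none → 0
31: none → 0
34: none → 0
48: none → 0
Total inversions: 0 + 0 + 0 + 0 + 0 + 1 + 0 + 0 + 0 + 0 = 1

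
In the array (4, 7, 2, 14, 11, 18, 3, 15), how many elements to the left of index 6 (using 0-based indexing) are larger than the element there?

5

The element at index 6 is 3.
Elements before it: 4, 7, 2, 14, 11, 18
Those larger than 3: 4, 7, 14, 11, 18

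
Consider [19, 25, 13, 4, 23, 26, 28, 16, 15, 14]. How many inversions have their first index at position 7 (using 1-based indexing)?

The element at index 7 is 28.
Elements after it: 16, 15, 14
Those smaller than 28: 16, 15, 14

3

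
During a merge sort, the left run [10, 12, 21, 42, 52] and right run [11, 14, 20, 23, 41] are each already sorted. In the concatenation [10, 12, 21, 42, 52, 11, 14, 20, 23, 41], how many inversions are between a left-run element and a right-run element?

14 split inversions

Take each right-half value and tally the left-half values above it:
r = 11: 12, 21, 42, 52 → 4
r = 14: 21, 42, 52 → 3
r = 20: 21, 42, 52 → 3
r = 23: 42, 52 → 2
r = 41: 42, 52 → 2
Cross-inversions: 4 + 3 + 3 + 2 + 2 = 14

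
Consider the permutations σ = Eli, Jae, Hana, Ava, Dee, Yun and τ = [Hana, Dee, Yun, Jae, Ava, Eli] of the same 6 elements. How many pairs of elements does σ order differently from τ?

Assign each item its position (1..6) in the first ordering, then rewrite the second ordering as that position sequence:
positions: Eli→1, Jae→2, Hana→3, Ava→4, Dee→5, Yun→6
second ordering as positions: [3, 5, 6, 2, 4, 1]
Discordant pairs = inversions in this position sequence.
3: 2, 1 → 2
5: 2, 4, 1 → 3
6: 2, 4, 1 → 3
2: 1 → 1
4: 1 → 1
1: 0
Total: 2 + 3 + 3 + 1 + 1 + 0 = 10

10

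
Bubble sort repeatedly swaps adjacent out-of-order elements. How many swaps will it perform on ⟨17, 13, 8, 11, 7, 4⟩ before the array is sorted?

Each adjacent swap fixes exactly one inversion, so the minimum swap count equals the number of inversions.
Count inversions — for each element, later elements that are smaller:
17: 13, 8, 11, 7, 4 → 5
13: 8, 11, 7, 4 → 4
8: 7, 4 → 2
11: 7, 4 → 2
7: 4 → 1
4: none → 0
Total inversions: 5 + 4 + 2 + 2 + 1 + 0 = 14

14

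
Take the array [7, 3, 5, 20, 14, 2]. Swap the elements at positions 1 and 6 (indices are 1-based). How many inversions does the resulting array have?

3 inversions

Positions 1 and 6 hold 7 and 2; after swapping, the array is [2, 3, 5, 20, 14, 7].
Element-by-element contributions:
2: 0
3: 0
5: 0
20: 2
14: 1
7: 0
Sum: 0 + 0 + 0 + 2 + 1 + 0 = 3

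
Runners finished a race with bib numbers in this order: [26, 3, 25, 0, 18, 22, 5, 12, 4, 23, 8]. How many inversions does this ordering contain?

31

Sweep left to right; for each value list the smaller values that follow it:
26: 10
3: 1
25: 8
0: 0
18: 4
22: 4
5: 1
12: 2
4: 0
23: 1
8: 0
Sum: 10 + 1 + 8 + 0 + 4 + 4 + 1 + 2 + 0 + 1 + 0 = 31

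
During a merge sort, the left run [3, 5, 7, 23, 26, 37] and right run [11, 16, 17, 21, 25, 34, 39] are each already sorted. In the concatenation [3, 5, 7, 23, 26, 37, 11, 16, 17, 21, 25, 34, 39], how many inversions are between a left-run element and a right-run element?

There are 15 cross-inversions.

Take each right-half value and tally the left-half values above it:
r = 11: 23, 26, 37 → 3
r = 16: 23, 26, 37 → 3
r = 17: 23, 26, 37 → 3
r = 21: 23, 26, 37 → 3
r = 25: 26, 37 → 2
r = 34: 37 → 1
r = 39: none → 0
Cross-inversions: 3 + 3 + 3 + 3 + 2 + 1 + 0 = 15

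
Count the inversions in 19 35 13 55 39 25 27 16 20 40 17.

29 out-of-order pairs

Element-by-element contributions:
19: 3
35: 6
13: 0
55: 7
39: 5
25: 3
27: 3
16: 0
20: 1
40: 1
17: 0
Sum: 3 + 6 + 0 + 7 + 5 + 3 + 3 + 0 + 1 + 1 + 0 = 29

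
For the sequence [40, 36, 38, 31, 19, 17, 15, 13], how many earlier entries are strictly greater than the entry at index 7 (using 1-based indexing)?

6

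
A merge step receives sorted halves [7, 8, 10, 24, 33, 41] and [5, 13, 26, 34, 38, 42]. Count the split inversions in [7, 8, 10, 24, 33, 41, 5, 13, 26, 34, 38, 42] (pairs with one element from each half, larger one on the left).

13

Take each right-half value and tally the left-half values above it:
r = 5: 7, 8, 10, 24, 33, 41 → 6
r = 13: 24, 33, 41 → 3
r = 26: 33, 41 → 2
r = 34: 41 → 1
r = 38: 41 → 1
r = 42: none → 0
Cross-inversions: 6 + 3 + 2 + 1 + 1 + 0 = 13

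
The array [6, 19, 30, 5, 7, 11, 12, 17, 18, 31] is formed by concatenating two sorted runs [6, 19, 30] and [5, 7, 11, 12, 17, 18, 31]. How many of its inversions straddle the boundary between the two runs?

13 split inversions

Take each right-half value and tally the left-half values above it:
r = 5: 6, 19, 30 → 3
r = 7: 19, 30 → 2
r = 11: 19, 30 → 2
r = 12: 19, 30 → 2
r = 17: 19, 30 → 2
r = 18: 19, 30 → 2
r = 31: none → 0
Cross-inversions: 3 + 2 + 2 + 2 + 2 + 2 + 0 = 13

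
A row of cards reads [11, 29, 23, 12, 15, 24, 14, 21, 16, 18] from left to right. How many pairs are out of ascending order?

Sweep left to right; for each value list the smaller values that follow it:
11 → none → 0
29 → 23, 12, 15, 24, 14, 21, 16, 18 → 8
23 → 12, 15, 14, 21, 16, 18 → 6
12 → none → 0
15 → 14 → 1
24 → 14, 21, 16, 18 → 4
14 → none → 0
21 → 16, 18 → 2
16 → none → 0
18 → none → 0
Sum: 0 + 8 + 6 + 0 + 1 + 4 + 0 + 2 + 0 + 0 = 21

There are 21 inversions.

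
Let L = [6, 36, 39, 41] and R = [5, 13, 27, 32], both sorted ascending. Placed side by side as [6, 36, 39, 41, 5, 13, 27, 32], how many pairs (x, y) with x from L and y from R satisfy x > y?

13

Take each right-half value and tally the left-half values above it:
r = 5: 6, 36, 39, 41 → 4
r = 13: 36, 39, 41 → 3
r = 27: 36, 39, 41 → 3
r = 32: 36, 39, 41 → 3
Cross-inversions: 4 + 3 + 3 + 3 = 13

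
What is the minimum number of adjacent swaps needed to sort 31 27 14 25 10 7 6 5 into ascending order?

The minimum number of adjacent swaps to sort an array equals its inversion count, since every such swap removes exactly one inversion.
Count inversions — for each element, later elements that are smaller:
31: 27, 14, 25, 10, 7, 6, 5 → 7
27: 14, 25, 10, 7, 6, 5 → 6
14: 10, 7, 6, 5 → 4
25: 10, 7, 6, 5 → 4
10: 7, 6, 5 → 3
7: 6, 5 → 2
6: 5 → 1
5: none → 0
Total inversions: 7 + 6 + 4 + 4 + 3 + 2 + 1 + 0 = 27

Swaps: 27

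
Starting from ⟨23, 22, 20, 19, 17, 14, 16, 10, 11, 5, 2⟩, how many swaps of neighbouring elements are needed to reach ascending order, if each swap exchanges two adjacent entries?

Minimum adjacent swaps = number of inversions (each swap of adjacent out-of-order elements removes one inversion and no swap can remove more).
Count inversions — for each element, later elements that are smaller:
23: 22, 20, 19, 17, 14, 16, 10, 11, 5, 2 → 10
22: 20, 19, 17, 14, 16, 10, 11, 5, 2 → 9
20: 19, 17, 14, 16, 10, 11, 5, 2 → 8
19: 17, 14, 16, 10, 11, 5, 2 → 7
17: 14, 16, 10, 11, 5, 2 → 6
14: 10, 11, 5, 2 → 4
16: 10, 11, 5, 2 → 4
10: 5, 2 → 2
11: 5, 2 → 2
5: 2 → 1
2: none → 0
Total inversions: 10 + 9 + 8 + 7 + 6 + 4 + 4 + 2 + 2 + 1 + 0 = 53

There are 53 swaps.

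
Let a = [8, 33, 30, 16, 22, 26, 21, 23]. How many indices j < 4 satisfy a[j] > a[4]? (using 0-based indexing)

The element at index 4 is 22.
Elements before it: 8, 33, 30, 16
Those larger than 22: 33, 30

2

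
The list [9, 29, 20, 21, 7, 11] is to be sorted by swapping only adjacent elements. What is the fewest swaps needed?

Minimum adjacent swaps = number of inversions (each swap of adjacent out-of-order elements removes one inversion and no swap can remove more).
Count inversions — for each element, later elements that are smaller:
9: 7 → 1
29: 20, 21, 7, 11 → 4
20: 7, 11 → 2
21: 7, 11 → 2
7: none → 0
11: none → 0
Total inversions: 1 + 4 + 2 + 2 + 0 + 0 = 9

9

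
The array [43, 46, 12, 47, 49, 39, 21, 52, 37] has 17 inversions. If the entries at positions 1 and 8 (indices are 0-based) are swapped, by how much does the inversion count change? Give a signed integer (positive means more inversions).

-3

Positions 1 and 8 hold 46 and 37; after swapping, the array is [43, 37, 12, 47, 49, 39, 21, 52, 46].
Element-by-element contributions:
43: 4
37: 2
12: 0
47: 3
49: 3
39: 1
21: 0
52: 1
46: 0
Sum: 4 + 2 + 0 + 3 + 3 + 1 + 0 + 1 + 0 = 14
Change: 14 − 17 = -3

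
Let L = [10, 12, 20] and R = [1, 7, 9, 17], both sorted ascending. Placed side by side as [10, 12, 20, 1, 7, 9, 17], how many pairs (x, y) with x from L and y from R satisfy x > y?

10 cross-inversions

For each element r of the right run, count left-run elements greater than r:
r = 1: 10, 12, 20 → 3
r = 7: 10, 12, 20 → 3
r = 9: 10, 12, 20 → 3
r = 17: 20 → 1
Cross-inversions: 3 + 3 + 3 + 1 = 10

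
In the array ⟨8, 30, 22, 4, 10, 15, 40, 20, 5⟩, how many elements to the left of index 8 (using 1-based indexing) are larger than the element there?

The element at index 8 is 20.
Elements before it: 8, 30, 22, 4, 10, 15, 40
Those larger than 20: 30, 22, 40

3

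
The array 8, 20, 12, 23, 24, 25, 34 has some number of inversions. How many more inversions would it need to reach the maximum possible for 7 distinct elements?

20

Maximum inversions for 7 distinct elements is C(7, 2) = 7·6/2 = 21.
Current inversions — for each element, count later smaller elements:
8: 0
20: 1
12: 0
23: 0
24: 0
25: 0
34: 0
Current total: 0 + 1 + 0 + 0 + 0 + 0 + 0 = 1
Shortfall: 21 − 1 = 20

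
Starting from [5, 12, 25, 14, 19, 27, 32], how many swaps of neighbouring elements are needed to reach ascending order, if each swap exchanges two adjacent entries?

Minimum adjacent swaps = number of inversions (each swap of adjacent out-of-order elements removes one inversion and no swap can remove more).
Count inversions — for each element, later elements that are smaller:
5: none → 0
12: none → 0
25: 14, 19 → 2
14: none → 0
19: none → 0
27: none → 0
32: none → 0
Total inversions: 0 + 0 + 2 + 0 + 0 + 0 + 0 = 2

2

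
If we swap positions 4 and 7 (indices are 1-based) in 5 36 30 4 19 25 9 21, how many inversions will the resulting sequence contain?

16 inversions

Positions 4 and 7 hold 4 and 9; after swapping, the array is [5, 36, 30, 9, 19, 25, 4, 21].
Count, for each position, how many later elements it exceeds:
5 → 4 → 1
36 → 30, 9, 19, 25, 4, 21 → 6
30 → 9, 19, 25, 4, 21 → 5
9 → 4 → 1
19 → 4 → 1
25 → 4, 21 → 2
4 → none → 0
21 → none → 0
Sum: 1 + 6 + 5 + 1 + 1 + 2 + 0 + 0 = 16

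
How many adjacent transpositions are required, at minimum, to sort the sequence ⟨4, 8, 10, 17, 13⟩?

Minimum adjacent swaps = number of inversions (each swap of adjacent out-of-order elements removes one inversion and no swap can remove more).
Count inversions — for each element, later elements that are smaller:
4: none → 0
8: none → 0
10: none → 0
17: 13 → 1
13: none → 0
Total inversions: 0 + 0 + 0 + 1 + 0 = 1

1 adjacent swap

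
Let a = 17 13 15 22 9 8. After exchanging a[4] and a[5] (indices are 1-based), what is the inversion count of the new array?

10 inversions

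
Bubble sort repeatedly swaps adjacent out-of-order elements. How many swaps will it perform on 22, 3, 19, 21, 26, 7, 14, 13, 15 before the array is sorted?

The minimum number of adjacent swaps to sort an array equals its inversion count, since every such swap removes exactly one inversion.
Count inversions — for each element, later elements that are smaller:
22: 3, 19, 21, 7, 14, 13, 15 → 7
3: none → 0
19: 7, 14, 13, 15 → 4
21: 7, 14, 13, 15 → 4
26: 7, 14, 13, 15 → 4
7: none → 0
14: 13 → 1
13: none → 0
15: none → 0
Total inversions: 7 + 0 + 4 + 4 + 4 + 0 + 1 + 0 + 0 = 20

20 swaps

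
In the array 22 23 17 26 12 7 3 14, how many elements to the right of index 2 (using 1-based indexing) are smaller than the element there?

5

The element at index 2 is 23.
Elements after it: 17, 26, 12, 7, 3, 14
Those smaller than 23: 17, 12, 7, 3, 14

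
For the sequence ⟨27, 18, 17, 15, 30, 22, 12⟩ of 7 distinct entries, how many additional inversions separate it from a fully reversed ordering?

7

Maximum inversions for 7 distinct elements is C(7, 2) = 7·6/2 = 21.
Current inversions — for each element, count later smaller elements:
27: 5
18: 3
17: 2
15: 1
30: 2
22: 1
12: 0
Current total: 5 + 3 + 2 + 1 + 2 + 1 + 0 = 14
Shortfall: 21 − 14 = 7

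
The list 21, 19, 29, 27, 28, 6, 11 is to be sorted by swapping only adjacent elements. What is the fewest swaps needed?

13

Minimum adjacent swaps = number of inversions (each swap of adjacent out-of-order elements removes one inversion and no swap can remove more).
Count inversions — for each element, later elements that are smaller:
21: 19, 6, 11 → 3
19: 6, 11 → 2
29: 27, 28, 6, 11 → 4
27: 6, 11 → 2
28: 6, 11 → 2
6: none → 0
11: none → 0
Total inversions: 3 + 2 + 4 + 2 + 2 + 0 + 0 = 13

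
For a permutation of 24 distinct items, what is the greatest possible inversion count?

276

A reversed (strictly descending) arrangement makes every pair an inversion, giving C(24, 2) inversions.
C(24, 2) = 24·23/2 = 276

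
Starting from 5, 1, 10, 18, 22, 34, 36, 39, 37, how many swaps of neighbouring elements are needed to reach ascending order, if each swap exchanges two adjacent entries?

The minimum number of adjacent swaps to sort an array equals its inversion count, since every such swap removes exactly one inversion.
Count inversions — for each element, later elements that are smaller:
5: 1 → 1
1: none → 0
10: none → 0
18: none → 0
22: none → 0
34: none → 0
36: none → 0
39: 37 → 1
37: none → 0
Total inversions: 1 + 0 + 0 + 0 + 0 + 0 + 0 + 1 + 0 = 2

2 swaps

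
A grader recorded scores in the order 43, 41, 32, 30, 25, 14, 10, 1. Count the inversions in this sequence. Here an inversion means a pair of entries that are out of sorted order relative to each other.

28

Element-by-element contributions:
43: 7
41: 6
32: 5
30: 4
25: 3
14: 2
10: 1
1: 0
Sum: 7 + 6 + 5 + 4 + 3 + 2 + 1 + 0 = 28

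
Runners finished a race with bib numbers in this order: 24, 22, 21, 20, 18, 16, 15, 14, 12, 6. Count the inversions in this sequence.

45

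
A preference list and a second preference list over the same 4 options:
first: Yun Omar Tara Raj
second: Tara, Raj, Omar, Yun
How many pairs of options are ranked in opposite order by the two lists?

Pairs: 5

Assign each item its position (1..4) in the first ordering, then rewrite the second ordering as that position sequence:
positions: Yun→1, Omar→2, Tara→3, Raj→4
second ordering as positions: [3, 4, 2, 1]
Discordant pairs = inversions in this position sequence.
3: 2, 1 → 2
4: 2, 1 → 2
2: 1 → 1
1: 0
Total: 2 + 2 + 1 + 0 = 5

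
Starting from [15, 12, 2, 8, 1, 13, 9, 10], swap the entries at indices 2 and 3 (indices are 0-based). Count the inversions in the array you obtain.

17 inversions

Positions 2 and 3 hold 2 and 8; after swapping, the array is [15, 12, 8, 2, 1, 13, 9, 10].
For each element, count later entries that are smaller:
15: 7
12: 5
8: 2
2: 1
1: 0
13: 2
9: 0
10: 0
Sum: 7 + 5 + 2 + 1 + 0 + 2 + 0 + 0 = 17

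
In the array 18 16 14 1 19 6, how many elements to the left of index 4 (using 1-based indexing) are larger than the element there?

3

The element at index 4 is 1.
Elements before it: 18, 16, 14
Those larger than 1: 18, 16, 14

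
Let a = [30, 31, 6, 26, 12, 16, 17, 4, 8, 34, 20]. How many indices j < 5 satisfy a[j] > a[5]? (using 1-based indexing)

3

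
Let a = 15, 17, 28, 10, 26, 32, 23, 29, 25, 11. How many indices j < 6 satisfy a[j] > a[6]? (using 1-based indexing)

The element at index 6 is 32.
Elements before it: 15, 17, 28, 10, 26
None of them are larger than 32.

0 such elements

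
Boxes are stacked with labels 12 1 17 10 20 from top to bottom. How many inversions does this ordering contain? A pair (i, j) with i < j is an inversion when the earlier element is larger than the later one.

3 inversions

Count, for each position, how many later elements it exceeds:
12 → 1, 10 → 2
1 → none → 0
17 → 10 → 1
10 → none → 0
20 → none → 0
Sum: 2 + 0 + 1 + 0 + 0 = 3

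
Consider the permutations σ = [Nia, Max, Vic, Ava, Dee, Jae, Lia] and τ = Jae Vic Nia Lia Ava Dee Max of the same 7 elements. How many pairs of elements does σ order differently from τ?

Assign each item its position (1..7) in the first ordering, then rewrite the second ordering as that position sequence:
positions: Nia→1, Max→2, Vic→3, Ava→4, Dee→5, Jae→6, Lia→7
second ordering as positions: [6, 3, 1, 7, 4, 5, 2]
Discordant pairs = inversions in this position sequence.
6: 3, 1, 4, 5, 2 → 5
3: 1, 2 → 2
1: 0
7: 4, 5, 2 → 3
4: 2 → 1
5: 2 → 1
2: 0
Total: 5 + 2 + 0 + 3 + 1 + 1 + 0 = 12

There are 12 discordant pairs.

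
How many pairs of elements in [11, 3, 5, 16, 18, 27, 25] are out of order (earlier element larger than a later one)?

3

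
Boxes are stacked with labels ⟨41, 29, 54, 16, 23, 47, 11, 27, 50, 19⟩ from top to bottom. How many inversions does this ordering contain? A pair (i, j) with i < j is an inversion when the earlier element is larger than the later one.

There are 26 inversions.

For each element, count later entries that are smaller:
41: 6
29: 5
54: 7
16: 1
23: 2
47: 3
11: 0
27: 1
50: 1
19: 0
Sum: 6 + 5 + 7 + 1 + 2 + 3 + 0 + 1 + 1 + 0 = 26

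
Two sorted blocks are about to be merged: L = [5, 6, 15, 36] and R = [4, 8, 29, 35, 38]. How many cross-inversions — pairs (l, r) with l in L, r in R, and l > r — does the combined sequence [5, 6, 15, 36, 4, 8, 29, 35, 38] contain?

For each element r of the right run, count left-run elements greater than r:
r = 4: 5, 6, 15, 36 → 4
r = 8: 15, 36 → 2
r = 29: 36 → 1
r = 35: 36 → 1
r = 38: none → 0
Cross-inversions: 4 + 2 + 1 + 1 + 0 = 8

8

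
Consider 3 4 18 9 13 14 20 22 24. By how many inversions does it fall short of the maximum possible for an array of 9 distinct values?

33

Maximum inversions for 9 distinct elements is C(9, 2) = 9·8/2 = 36.
Current inversions — for each element, count later smaller elements:
3: 0
4: 0
18: 3
9: 0
13: 0
14: 0
20: 0
22: 0
24: 0
Current total: 0 + 0 + 3 + 0 + 0 + 0 + 0 + 0 + 0 = 3
Shortfall: 36 − 3 = 33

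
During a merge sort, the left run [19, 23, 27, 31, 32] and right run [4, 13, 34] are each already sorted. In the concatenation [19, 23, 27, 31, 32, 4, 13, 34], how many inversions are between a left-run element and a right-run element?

For each element r of the right run, count left-run elements greater than r:
r = 4: 19, 23, 27, 31, 32 → 5
r = 13: 19, 23, 27, 31, 32 → 5
r = 34: none → 0
Cross-inversions: 5 + 5 + 0 = 10

10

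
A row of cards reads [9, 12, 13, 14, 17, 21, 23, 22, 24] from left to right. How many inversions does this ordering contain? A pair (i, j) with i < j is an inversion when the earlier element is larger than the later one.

There is 1 inversion.

Sweep left to right; for each value list the smaller values that follow it:
9: 0
12: 0
13: 0
14: 0
17: 0
21: 0
23: 1
22: 0
24: 0
Sum: 0 + 0 + 0 + 0 + 0 + 0 + 1 + 0 + 0 = 1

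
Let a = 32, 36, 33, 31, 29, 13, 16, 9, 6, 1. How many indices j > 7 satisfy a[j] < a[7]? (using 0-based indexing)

2 such elements

The element at index 7 is 9.
Elements after it: 6, 1
Those smaller than 9: 6, 1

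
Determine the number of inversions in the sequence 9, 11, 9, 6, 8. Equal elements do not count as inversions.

Sweep left to right; for each value list the smaller values that follow it:
9 → 6, 8 → 2
11 → 9, 6, 8 → 3
9 → 6, 8 → 2
6 → none → 0
8 → none → 0
Sum: 2 + 3 + 2 + 0 + 0 = 7

7 inversions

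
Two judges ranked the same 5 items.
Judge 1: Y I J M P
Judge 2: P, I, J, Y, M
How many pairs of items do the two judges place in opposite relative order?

Assign each item its position (1..5) in the first ordering, then rewrite the second ordering as that position sequence:
positions: Y→1, I→2, J→3, M→4, P→5
second ordering as positions: [5, 2, 3, 1, 4]
Discordant pairs = inversions in this position sequence.
5: 2, 3, 1, 4 → 4
2: 1 → 1
3: 1 → 1
1: 0
4: 0
Total: 4 + 1 + 1 + 0 + 0 = 6

6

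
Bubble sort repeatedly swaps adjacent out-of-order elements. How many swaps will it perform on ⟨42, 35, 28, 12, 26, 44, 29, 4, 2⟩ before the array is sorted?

27

Minimum adjacent swaps = number of inversions (each swap of adjacent out-of-order elements removes one inversion and no swap can remove more).
Count inversions — for each element, later elements that are smaller:
42: 35, 28, 12, 26, 29, 4, 2 → 7
35: 28, 12, 26, 29, 4, 2 → 6
28: 12, 26, 4, 2 → 4
12: 4, 2 → 2
26: 4, 2 → 2
44: 29, 4, 2 → 3
29: 4, 2 → 2
4: 2 → 1
2: none → 0
Total inversions: 7 + 6 + 4 + 2 + 2 + 3 + 2 + 1 + 0 = 27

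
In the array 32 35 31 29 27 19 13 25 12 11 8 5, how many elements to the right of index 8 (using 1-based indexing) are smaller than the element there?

4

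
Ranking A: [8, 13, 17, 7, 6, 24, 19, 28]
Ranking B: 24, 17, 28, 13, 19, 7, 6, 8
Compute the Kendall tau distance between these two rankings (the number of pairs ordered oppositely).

18 discordant pairs

Assign each item its position (1..8) in the first ordering, then rewrite the second ordering as that position sequence:
positions: 8→1, 13→2, 17→3, 7→4, 6→5, 24→6, 19→7, 28→8
second ordering as positions: [6, 3, 8, 2, 7, 4, 5, 1]
Discordant pairs = inversions in this position sequence.
6: 3, 2, 4, 5, 1 → 5
3: 2, 1 → 2
8: 2, 7, 4, 5, 1 → 5
2: 1 → 1
7: 4, 5, 1 → 3
4: 1 → 1
5: 1 → 1
1: 0
Total: 5 + 2 + 5 + 1 + 3 + 1 + 1 + 0 = 18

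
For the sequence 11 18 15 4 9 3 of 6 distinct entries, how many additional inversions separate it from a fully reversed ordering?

Maximum inversions for 6 distinct elements is C(6, 2) = 6·5/2 = 15.
Current inversions — for each element, count later smaller elements:
11: 3
18: 4
15: 3
4: 1
9: 1
3: 0
Current total: 3 + 4 + 3 + 1 + 1 + 0 = 12
Shortfall: 15 − 12 = 3

3 inversions short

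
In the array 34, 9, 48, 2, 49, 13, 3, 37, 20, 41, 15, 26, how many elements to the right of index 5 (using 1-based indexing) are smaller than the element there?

7

The element at index 5 is 49.
Elements after it: 13, 3, 37, 20, 41, 15, 26
Those smaller than 49: 13, 3, 37, 20, 41, 15, 26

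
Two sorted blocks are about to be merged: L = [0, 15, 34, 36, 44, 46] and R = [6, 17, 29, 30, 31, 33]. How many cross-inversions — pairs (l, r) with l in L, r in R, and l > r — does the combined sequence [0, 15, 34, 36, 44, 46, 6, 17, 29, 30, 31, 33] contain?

Count, for every r in R, how many entries of L exceed r:
r = 6: 15, 34, 36, 44, 46 → 5
r = 17: 34, 36, 44, 46 → 4
r = 29: 34, 36, 44, 46 → 4
r = 30: 34, 36, 44, 46 → 4
r = 31: 34, 36, 44, 46 → 4
r = 33: 34, 36, 44, 46 → 4
Cross-inversions: 5 + 4 + 4 + 4 + 4 + 4 = 25

25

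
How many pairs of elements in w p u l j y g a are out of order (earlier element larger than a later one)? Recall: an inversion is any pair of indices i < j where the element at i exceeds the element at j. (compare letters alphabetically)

There are 22 inversions.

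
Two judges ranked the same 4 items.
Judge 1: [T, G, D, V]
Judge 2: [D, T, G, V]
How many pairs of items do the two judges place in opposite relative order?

2 discordant pairs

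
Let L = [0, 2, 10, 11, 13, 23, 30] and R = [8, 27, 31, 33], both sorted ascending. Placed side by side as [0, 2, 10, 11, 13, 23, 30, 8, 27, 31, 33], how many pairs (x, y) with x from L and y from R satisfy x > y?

There are 6 cross-inversions.

Count, for every r in R, how many entries of L exceed r:
r = 8: 10, 11, 13, 23, 30 → 5
r = 27: 30 → 1
r = 31: none → 0
r = 33: none → 0
Cross-inversions: 5 + 1 + 0 + 0 = 6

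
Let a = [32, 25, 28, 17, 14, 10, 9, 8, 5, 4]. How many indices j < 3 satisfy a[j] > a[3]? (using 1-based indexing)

1 such element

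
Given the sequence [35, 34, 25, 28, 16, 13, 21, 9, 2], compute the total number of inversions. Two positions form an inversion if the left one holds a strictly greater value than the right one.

Sweep left to right; for each value list the smaller values that follow it:
35: 8
34: 7
25: 5
28: 5
16: 3
13: 2
21: 2
9: 1
2: 0
Sum: 8 + 7 + 5 + 5 + 3 + 2 + 2 + 1 + 0 = 33

33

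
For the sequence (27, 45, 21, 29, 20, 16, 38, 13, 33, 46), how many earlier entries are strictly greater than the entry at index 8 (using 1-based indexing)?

7 such elements

The element at index 8 is 13.
Elements before it: 27, 45, 21, 29, 20, 16, 38
Those larger than 13: 27, 45, 21, 29, 20, 16, 38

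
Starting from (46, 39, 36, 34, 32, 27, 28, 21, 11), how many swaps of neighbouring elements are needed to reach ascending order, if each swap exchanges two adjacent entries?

Minimum adjacent swaps = number of inversions (each swap of adjacent out-of-order elements removes one inversion and no swap can remove more).
Count inversions — for each element, later elements that are smaller:
46: 39, 36, 34, 32, 27, 28, 21, 11 → 8
39: 36, 34, 32, 27, 28, 21, 11 → 7
36: 34, 32, 27, 28, 21, 11 → 6
34: 32, 27, 28, 21, 11 → 5
32: 27, 28, 21, 11 → 4
27: 21, 11 → 2
28: 21, 11 → 2
21: 11 → 1
11: none → 0
Total inversions: 8 + 7 + 6 + 5 + 4 + 2 + 2 + 1 + 0 = 35

35 adjacent swaps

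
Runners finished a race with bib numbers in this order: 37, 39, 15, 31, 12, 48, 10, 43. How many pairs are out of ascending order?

Element-by-element contributions:
37 → 15, 31, 12, 10 → 4
39 → 15, 31, 12, 10 → 4
15 → 12, 10 → 2
31 → 12, 10 → 2
12 → 10 → 1
48 → 10, 43 → 2
10 → none → 0
43 → none → 0
Sum: 4 + 4 + 2 + 2 + 1 + 2 + 0 + 0 = 15

15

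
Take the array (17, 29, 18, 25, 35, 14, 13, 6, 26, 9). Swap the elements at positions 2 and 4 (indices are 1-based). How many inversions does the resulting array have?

Positions 2 and 4 hold 29 and 25; after swapping, the array is [17, 25, 18, 29, 35, 14, 13, 6, 26, 9].
Sweep left to right; for each value list the smaller values that follow it:
17 → 14, 13, 6, 9 → 4
25 → 18, 14, 13, 6, 9 → 5
18 → 14, 13, 6, 9 → 4
29 → 14, 13, 6, 26, 9 → 5
35 → 14, 13, 6, 26, 9 → 5
14 → 13, 6, 9 → 3
13 → 6, 9 → 2
6 → none → 0
26 → 9 → 1
9 → none → 0
Sum: 4 + 5 + 4 + 5 + 5 + 3 + 2 + 0 + 1 + 0 = 29

29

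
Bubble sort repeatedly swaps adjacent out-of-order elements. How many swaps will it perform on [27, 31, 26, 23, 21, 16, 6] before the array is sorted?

There are 20 swaps.

Each adjacent swap fixes exactly one inversion, so the minimum swap count equals the number of inversions.
Count inversions — for each element, later elements that are smaller:
27: 26, 23, 21, 16, 6 → 5
31: 26, 23, 21, 16, 6 → 5
26: 23, 21, 16, 6 → 4
23: 21, 16, 6 → 3
21: 16, 6 → 2
16: 6 → 1
6: none → 0
Total inversions: 5 + 5 + 4 + 3 + 2 + 1 + 0 = 20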